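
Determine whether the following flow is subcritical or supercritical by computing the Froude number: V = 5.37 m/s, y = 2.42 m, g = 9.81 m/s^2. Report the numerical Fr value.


The Froude number is defined as Fr = V / sqrt(g*y).
g*y = 9.81 * 2.42 = 23.7402.
sqrt(g*y) = sqrt(23.7402) = 4.8724.
Fr = 5.37 / 4.8724 = 1.1021.
Since Fr > 1, the flow is supercritical.

1.1021


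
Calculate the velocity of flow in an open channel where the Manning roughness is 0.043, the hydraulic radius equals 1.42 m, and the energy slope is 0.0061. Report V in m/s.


Manning's equation gives V = (1/n) * R^(2/3) * S^(1/2).
First, compute R^(2/3) = 1.42^(2/3) = 1.2634.
Next, S^(1/2) = 0.0061^(1/2) = 0.078102.
Then 1/n = 1/0.043 = 23.26.
V = 23.26 * 1.2634 * 0.078102 = 2.2947 m/s.

2.2947


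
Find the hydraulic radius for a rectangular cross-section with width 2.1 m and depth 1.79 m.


For a rectangular section:
Flow area A = b * y = 2.1 * 1.79 = 3.76 m^2.
Wetted perimeter P = b + 2y = 2.1 + 2*1.79 = 5.68 m.
Hydraulic radius R = A/P = 3.76 / 5.68 = 0.6618 m.

0.6618


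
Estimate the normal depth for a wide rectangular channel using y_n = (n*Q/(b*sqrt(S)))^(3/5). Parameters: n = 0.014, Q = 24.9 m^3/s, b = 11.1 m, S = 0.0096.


We use the wide-channel approximation y_n = (n*Q/(b*sqrt(S)))^(3/5).
sqrt(S) = sqrt(0.0096) = 0.09798.
Numerator: n*Q = 0.014 * 24.9 = 0.3486.
Denominator: b*sqrt(S) = 11.1 * 0.09798 = 1.087578.
arg = 0.3205.
y_n = 0.3205^(3/5) = 0.5053 m.

0.5053


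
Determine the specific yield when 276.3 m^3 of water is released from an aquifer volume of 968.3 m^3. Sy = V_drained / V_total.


Specific yield Sy = Volume drained / Total volume.
Sy = 276.3 / 968.3
   = 0.2853.

0.2853


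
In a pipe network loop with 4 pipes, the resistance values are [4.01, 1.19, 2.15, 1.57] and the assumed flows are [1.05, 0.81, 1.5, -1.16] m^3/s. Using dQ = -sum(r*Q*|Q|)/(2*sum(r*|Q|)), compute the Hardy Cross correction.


Numerator terms (r*Q*|Q|): 4.01*1.05*|1.05| = 4.421; 1.19*0.81*|0.81| = 0.7808; 2.15*1.5*|1.5| = 4.8375; 1.57*-1.16*|-1.16| = -2.1126.
Sum of numerator = 7.9267.
Denominator terms (r*|Q|): 4.01*|1.05| = 4.2105; 1.19*|0.81| = 0.9639; 2.15*|1.5| = 3.225; 1.57*|-1.16| = 1.8212.
2 * sum of denominator = 2 * 10.2206 = 20.4412.
dQ = -7.9267 / 20.4412 = -0.3878 m^3/s.

-0.3878


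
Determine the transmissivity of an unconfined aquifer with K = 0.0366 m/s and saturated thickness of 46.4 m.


Transmissivity is defined as T = K * h.
T = 0.0366 * 46.4
  = 1.6982 m^2/s.

1.6982


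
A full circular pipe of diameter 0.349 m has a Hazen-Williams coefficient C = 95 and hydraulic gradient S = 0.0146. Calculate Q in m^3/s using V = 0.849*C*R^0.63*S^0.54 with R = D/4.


For a full circular pipe, R = D/4 = 0.349/4 = 0.0872 m.
V = 0.849 * 95 * 0.0872^0.63 * 0.0146^0.54
  = 0.849 * 95 * 0.215121 * 0.102035
  = 1.7704 m/s.
Pipe area A = pi*D^2/4 = pi*0.349^2/4 = 0.0957 m^2.
Q = A * V = 0.0957 * 1.7704 = 0.1694 m^3/s.

0.1694


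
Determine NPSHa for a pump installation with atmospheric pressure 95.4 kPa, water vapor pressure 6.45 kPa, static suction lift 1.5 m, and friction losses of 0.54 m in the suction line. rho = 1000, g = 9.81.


NPSHa = p_atm/(rho*g) - z_s - hf_s - p_vap/(rho*g).
p_atm/(rho*g) = 95.4*1000 / (1000*9.81) = 9.725 m.
p_vap/(rho*g) = 6.45*1000 / (1000*9.81) = 0.657 m.
NPSHa = 9.725 - 1.5 - 0.54 - 0.657
      = 7.03 m.

7.03


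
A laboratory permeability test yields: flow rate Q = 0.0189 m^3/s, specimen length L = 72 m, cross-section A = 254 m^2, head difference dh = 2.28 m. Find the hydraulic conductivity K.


From K = Q*L / (A*dh):
Numerator: Q*L = 0.0189 * 72 = 1.3608.
Denominator: A*dh = 254 * 2.28 = 579.12.
K = 1.3608 / 579.12 = 0.00235 m/s.

0.00235


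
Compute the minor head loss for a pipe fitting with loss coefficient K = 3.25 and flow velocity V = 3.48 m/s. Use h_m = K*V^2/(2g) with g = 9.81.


Minor loss formula: h_m = K * V^2/(2g).
V^2 = 3.48^2 = 12.1104.
V^2/(2g) = 12.1104 / 19.62 = 0.6172 m.
h_m = 3.25 * 0.6172 = 2.0061 m.

2.0061


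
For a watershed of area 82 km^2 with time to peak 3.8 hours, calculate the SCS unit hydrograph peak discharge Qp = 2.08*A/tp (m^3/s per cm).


SCS formula: Qp = 2.08 * A / tp.
Qp = 2.08 * 82 / 3.8
   = 170.56 / 3.8
   = 44.88 m^3/s per cm.

44.88


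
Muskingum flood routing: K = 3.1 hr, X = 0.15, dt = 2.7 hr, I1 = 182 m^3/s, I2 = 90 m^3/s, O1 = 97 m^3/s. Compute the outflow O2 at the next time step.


Muskingum coefficients:
denom = 2*K*(1-X) + dt = 2*3.1*(1-0.15) + 2.7 = 7.97.
C0 = (dt - 2*K*X)/denom = (2.7 - 2*3.1*0.15)/7.97 = 0.2221.
C1 = (dt + 2*K*X)/denom = (2.7 + 2*3.1*0.15)/7.97 = 0.4555.
C2 = (2*K*(1-X) - dt)/denom = 0.3225.
O2 = C0*I2 + C1*I1 + C2*O1
   = 0.2221*90 + 0.4555*182 + 0.3225*97
   = 134.16 m^3/s.

134.16


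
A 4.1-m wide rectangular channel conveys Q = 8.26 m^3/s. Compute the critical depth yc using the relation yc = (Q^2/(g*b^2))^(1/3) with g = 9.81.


Using yc = (Q^2 / (g * b^2))^(1/3):
Q^2 = 8.26^2 = 68.23.
g * b^2 = 9.81 * 4.1^2 = 9.81 * 16.81 = 164.91.
Q^2 / (g*b^2) = 68.23 / 164.91 = 0.4137.
yc = 0.4137^(1/3) = 0.7451 m.

0.7451


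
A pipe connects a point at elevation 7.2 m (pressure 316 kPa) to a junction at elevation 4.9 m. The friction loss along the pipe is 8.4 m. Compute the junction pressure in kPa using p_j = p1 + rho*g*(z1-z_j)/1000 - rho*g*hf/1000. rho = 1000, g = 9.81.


Junction pressure: p_j = p1 + rho*g*(z1 - z_j)/1000 - rho*g*hf/1000.
Elevation term = 1000*9.81*(7.2 - 4.9)/1000 = 22.563 kPa.
Friction term = 1000*9.81*8.4/1000 = 82.404 kPa.
p_j = 316 + 22.563 - 82.404 = 256.16 kPa.

256.16


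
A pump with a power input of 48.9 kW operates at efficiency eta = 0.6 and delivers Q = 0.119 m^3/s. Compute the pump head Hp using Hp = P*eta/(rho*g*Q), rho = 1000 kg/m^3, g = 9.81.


Pump head formula: Hp = P * eta / (rho * g * Q).
Numerator: P * eta = 48.9 * 1000 * 0.6 = 29340.0 W.
Denominator: rho * g * Q = 1000 * 9.81 * 0.119 = 1167.39.
Hp = 29340.0 / 1167.39 = 25.13 m.

25.13


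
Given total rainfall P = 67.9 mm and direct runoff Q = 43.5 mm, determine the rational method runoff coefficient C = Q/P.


The runoff coefficient C = runoff depth / rainfall depth.
C = 43.5 / 67.9
  = 0.6406.

0.6406


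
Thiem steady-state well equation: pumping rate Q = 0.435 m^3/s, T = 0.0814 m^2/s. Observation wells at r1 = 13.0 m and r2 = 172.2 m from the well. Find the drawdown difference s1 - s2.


Thiem equation: s1 - s2 = Q/(2*pi*T) * ln(r2/r1).
ln(r2/r1) = ln(172.2/13.0) = 2.5837.
Q/(2*pi*T) = 0.435 / (2*pi*0.0814) = 0.435 / 0.5115 = 0.8505.
s1 - s2 = 0.8505 * 2.5837 = 2.1975 m.

2.1975


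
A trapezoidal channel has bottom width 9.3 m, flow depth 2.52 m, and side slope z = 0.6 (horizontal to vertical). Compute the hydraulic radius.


For a trapezoidal section with side slope z:
A = (b + z*y)*y = (9.3 + 0.6*2.52)*2.52 = 27.246 m^2.
P = b + 2*y*sqrt(1 + z^2) = 9.3 + 2*2.52*sqrt(1 + 0.6^2) = 15.178 m.
R = A/P = 27.246 / 15.178 = 1.7952 m.

1.7952


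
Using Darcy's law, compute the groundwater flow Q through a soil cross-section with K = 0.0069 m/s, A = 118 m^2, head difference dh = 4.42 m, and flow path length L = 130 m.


Darcy's law: Q = K * A * i, where i = dh/L.
Hydraulic gradient i = 4.42 / 130 = 0.034.
Q = 0.0069 * 118 * 0.034
  = 0.0277 m^3/s.

0.0277


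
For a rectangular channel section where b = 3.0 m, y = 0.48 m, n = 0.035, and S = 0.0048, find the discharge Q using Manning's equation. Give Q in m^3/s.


For a rectangular channel, the cross-sectional area A = b * y = 3.0 * 0.48 = 1.44 m^2.
The wetted perimeter P = b + 2y = 3.0 + 2*0.48 = 3.96 m.
Hydraulic radius R = A/P = 1.44/3.96 = 0.3636 m.
Velocity V = (1/n)*R^(2/3)*S^(1/2) = (1/0.035)*0.3636^(2/3)*0.0048^(1/2) = 1.0085 m/s.
Discharge Q = A * V = 1.44 * 1.0085 = 1.452 m^3/s.

1.452


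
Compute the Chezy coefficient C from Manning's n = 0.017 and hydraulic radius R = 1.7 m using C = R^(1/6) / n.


The Chezy coefficient relates to Manning's n through C = R^(1/6) / n.
R^(1/6) = 1.7^(1/6) = 1.092467.
C = 1.092467 / 0.017 = 64.26 m^(1/2)/s.

64.26


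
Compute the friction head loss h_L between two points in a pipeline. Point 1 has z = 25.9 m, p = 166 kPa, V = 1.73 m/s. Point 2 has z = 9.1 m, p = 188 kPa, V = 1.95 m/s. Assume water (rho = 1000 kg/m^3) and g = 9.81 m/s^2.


Total head at each section: H = z + p/(rho*g) + V^2/(2g).
H1 = 25.9 + 166*1000/(1000*9.81) + 1.73^2/(2*9.81)
   = 25.9 + 16.922 + 0.1525
   = 42.974 m.
H2 = 9.1 + 188*1000/(1000*9.81) + 1.95^2/(2*9.81)
   = 9.1 + 19.164 + 0.1938
   = 28.458 m.
h_L = H1 - H2 = 42.974 - 28.458 = 14.516 m.

14.516


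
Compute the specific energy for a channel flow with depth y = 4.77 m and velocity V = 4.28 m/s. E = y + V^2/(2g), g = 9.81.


Specific energy E = y + V^2/(2g).
Velocity head = V^2/(2g) = 4.28^2 / (2*9.81) = 18.3184 / 19.62 = 0.9337 m.
E = 4.77 + 0.9337 = 5.7037 m.

5.7037


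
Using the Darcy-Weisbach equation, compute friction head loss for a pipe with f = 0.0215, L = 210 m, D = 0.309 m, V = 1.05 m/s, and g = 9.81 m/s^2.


Darcy-Weisbach equation: h_f = f * (L/D) * V^2/(2g).
f * L/D = 0.0215 * 210/0.309 = 14.6117.
V^2/(2g) = 1.05^2 / (2*9.81) = 1.1025 / 19.62 = 0.0562 m.
h_f = 14.6117 * 0.0562 = 0.821 m.

0.821


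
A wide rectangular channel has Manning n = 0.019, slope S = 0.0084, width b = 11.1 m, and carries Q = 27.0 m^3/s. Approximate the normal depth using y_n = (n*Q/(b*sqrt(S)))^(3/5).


We use the wide-channel approximation y_n = (n*Q/(b*sqrt(S)))^(3/5).
sqrt(S) = sqrt(0.0084) = 0.091652.
Numerator: n*Q = 0.019 * 27.0 = 0.513.
Denominator: b*sqrt(S) = 11.1 * 0.091652 = 1.017337.
arg = 0.5043.
y_n = 0.5043^(3/5) = 0.6631 m.

0.6631


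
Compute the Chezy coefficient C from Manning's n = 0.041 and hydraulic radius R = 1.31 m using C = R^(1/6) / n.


The Chezy coefficient relates to Manning's n through C = R^(1/6) / n.
R^(1/6) = 1.31^(1/6) = 1.046033.
C = 1.046033 / 0.041 = 25.51 m^(1/2)/s.

25.51


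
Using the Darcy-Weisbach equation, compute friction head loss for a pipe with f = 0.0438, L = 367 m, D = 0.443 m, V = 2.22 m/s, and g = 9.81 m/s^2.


Darcy-Weisbach equation: h_f = f * (L/D) * V^2/(2g).
f * L/D = 0.0438 * 367/0.443 = 36.2858.
V^2/(2g) = 2.22^2 / (2*9.81) = 4.9284 / 19.62 = 0.2512 m.
h_f = 36.2858 * 0.2512 = 9.115 m.

9.115


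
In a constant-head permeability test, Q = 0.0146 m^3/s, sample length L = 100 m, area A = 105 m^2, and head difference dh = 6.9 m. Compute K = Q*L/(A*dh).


From K = Q*L / (A*dh):
Numerator: Q*L = 0.0146 * 100 = 1.46.
Denominator: A*dh = 105 * 6.9 = 724.5.
K = 1.46 / 724.5 = 0.002015 m/s.

0.002015


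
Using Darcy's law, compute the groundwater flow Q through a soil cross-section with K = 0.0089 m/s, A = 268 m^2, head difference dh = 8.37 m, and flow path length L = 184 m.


Darcy's law: Q = K * A * i, where i = dh/L.
Hydraulic gradient i = 8.37 / 184 = 0.045489.
Q = 0.0089 * 268 * 0.045489
  = 0.1085 m^3/s.

0.1085


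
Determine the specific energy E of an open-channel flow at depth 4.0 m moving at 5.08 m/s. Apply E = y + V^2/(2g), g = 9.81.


Specific energy E = y + V^2/(2g).
Velocity head = V^2/(2g) = 5.08^2 / (2*9.81) = 25.8064 / 19.62 = 1.3153 m.
E = 4.0 + 1.3153 = 5.3153 m.

5.3153


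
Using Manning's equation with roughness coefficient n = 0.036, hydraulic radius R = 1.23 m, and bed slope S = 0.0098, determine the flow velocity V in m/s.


Manning's equation gives V = (1/n) * R^(2/3) * S^(1/2).
First, compute R^(2/3) = 1.23^(2/3) = 1.148.
Next, S^(1/2) = 0.0098^(1/2) = 0.098995.
Then 1/n = 1/0.036 = 27.78.
V = 27.78 * 1.148 * 0.098995 = 3.1568 m/s.

3.1568


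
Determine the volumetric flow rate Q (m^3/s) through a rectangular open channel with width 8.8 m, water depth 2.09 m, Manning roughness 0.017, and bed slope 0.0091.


For a rectangular channel, the cross-sectional area A = b * y = 8.8 * 2.09 = 18.39 m^2.
The wetted perimeter P = b + 2y = 8.8 + 2*2.09 = 12.98 m.
Hydraulic radius R = A/P = 18.39/12.98 = 1.4169 m.
Velocity V = (1/n)*R^(2/3)*S^(1/2) = (1/0.017)*1.4169^(2/3)*0.0091^(1/2) = 7.079 m/s.
Discharge Q = A * V = 18.39 * 7.079 = 130.198 m^3/s.

130.198


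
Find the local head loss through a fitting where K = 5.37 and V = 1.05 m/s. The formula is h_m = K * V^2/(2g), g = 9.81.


Minor loss formula: h_m = K * V^2/(2g).
V^2 = 1.05^2 = 1.1025.
V^2/(2g) = 1.1025 / 19.62 = 0.0562 m.
h_m = 5.37 * 0.0562 = 0.3018 m.

0.3018


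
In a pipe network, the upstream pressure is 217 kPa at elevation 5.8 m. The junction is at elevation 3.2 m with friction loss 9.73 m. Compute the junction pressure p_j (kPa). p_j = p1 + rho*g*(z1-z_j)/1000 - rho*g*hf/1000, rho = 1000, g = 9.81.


Junction pressure: p_j = p1 + rho*g*(z1 - z_j)/1000 - rho*g*hf/1000.
Elevation term = 1000*9.81*(5.8 - 3.2)/1000 = 25.506 kPa.
Friction term = 1000*9.81*9.73/1000 = 95.451 kPa.
p_j = 217 + 25.506 - 95.451 = 147.05 kPa.

147.05


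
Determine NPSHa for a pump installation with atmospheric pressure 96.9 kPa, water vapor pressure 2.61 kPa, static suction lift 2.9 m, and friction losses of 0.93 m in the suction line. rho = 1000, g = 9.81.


NPSHa = p_atm/(rho*g) - z_s - hf_s - p_vap/(rho*g).
p_atm/(rho*g) = 96.9*1000 / (1000*9.81) = 9.878 m.
p_vap/(rho*g) = 2.61*1000 / (1000*9.81) = 0.266 m.
NPSHa = 9.878 - 2.9 - 0.93 - 0.266
      = 5.78 m.

5.78


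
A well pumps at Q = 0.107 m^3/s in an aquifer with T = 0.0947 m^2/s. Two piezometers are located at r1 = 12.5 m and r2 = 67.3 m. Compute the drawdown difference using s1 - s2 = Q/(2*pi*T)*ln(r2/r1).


Thiem equation: s1 - s2 = Q/(2*pi*T) * ln(r2/r1).
ln(r2/r1) = ln(67.3/12.5) = 1.6834.
Q/(2*pi*T) = 0.107 / (2*pi*0.0947) = 0.107 / 0.595 = 0.1798.
s1 - s2 = 0.1798 * 1.6834 = 0.3027 m.

0.3027


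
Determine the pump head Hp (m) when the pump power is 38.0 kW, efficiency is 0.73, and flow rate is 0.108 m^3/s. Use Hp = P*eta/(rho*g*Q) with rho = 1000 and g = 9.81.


Pump head formula: Hp = P * eta / (rho * g * Q).
Numerator: P * eta = 38.0 * 1000 * 0.73 = 27740.0 W.
Denominator: rho * g * Q = 1000 * 9.81 * 0.108 = 1059.48.
Hp = 27740.0 / 1059.48 = 26.18 m.

26.18


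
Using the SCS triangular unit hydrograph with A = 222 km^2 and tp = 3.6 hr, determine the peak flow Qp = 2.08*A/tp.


SCS formula: Qp = 2.08 * A / tp.
Qp = 2.08 * 222 / 3.6
   = 461.76 / 3.6
   = 128.27 m^3/s per cm.

128.27


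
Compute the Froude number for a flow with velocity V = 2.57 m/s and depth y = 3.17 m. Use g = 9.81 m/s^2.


The Froude number is defined as Fr = V / sqrt(g*y).
g*y = 9.81 * 3.17 = 31.0977.
sqrt(g*y) = sqrt(31.0977) = 5.5765.
Fr = 2.57 / 5.5765 = 0.4609.

0.4609


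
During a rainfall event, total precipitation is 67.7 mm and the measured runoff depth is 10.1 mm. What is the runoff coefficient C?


The runoff coefficient C = runoff depth / rainfall depth.
C = 10.1 / 67.7
  = 0.1492.

0.1492


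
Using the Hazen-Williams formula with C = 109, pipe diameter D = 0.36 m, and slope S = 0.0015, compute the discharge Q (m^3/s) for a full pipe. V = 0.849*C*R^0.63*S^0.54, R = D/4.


For a full circular pipe, R = D/4 = 0.36/4 = 0.09 m.
V = 0.849 * 109 * 0.09^0.63 * 0.0015^0.54
  = 0.849 * 109 * 0.219368 * 0.02986
  = 0.6062 m/s.
Pipe area A = pi*D^2/4 = pi*0.36^2/4 = 0.1018 m^2.
Q = A * V = 0.1018 * 0.6062 = 0.0617 m^3/s.

0.0617


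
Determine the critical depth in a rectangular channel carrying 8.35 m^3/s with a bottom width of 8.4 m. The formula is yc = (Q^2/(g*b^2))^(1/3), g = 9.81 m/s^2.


Using yc = (Q^2 / (g * b^2))^(1/3):
Q^2 = 8.35^2 = 69.72.
g * b^2 = 9.81 * 8.4^2 = 9.81 * 70.56 = 692.19.
Q^2 / (g*b^2) = 69.72 / 692.19 = 0.1007.
yc = 0.1007^(1/3) = 0.4653 m.

0.4653


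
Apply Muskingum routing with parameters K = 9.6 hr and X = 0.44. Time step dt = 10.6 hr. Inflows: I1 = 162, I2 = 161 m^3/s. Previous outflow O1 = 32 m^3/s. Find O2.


Muskingum coefficients:
denom = 2*K*(1-X) + dt = 2*9.6*(1-0.44) + 10.6 = 21.352.
C0 = (dt - 2*K*X)/denom = (10.6 - 2*9.6*0.44)/21.352 = 0.1008.
C1 = (dt + 2*K*X)/denom = (10.6 + 2*9.6*0.44)/21.352 = 0.8921.
C2 = (2*K*(1-X) - dt)/denom = 0.0071.
O2 = C0*I2 + C1*I1 + C2*O1
   = 0.1008*161 + 0.8921*162 + 0.0071*32
   = 160.97 m^3/s.

160.97


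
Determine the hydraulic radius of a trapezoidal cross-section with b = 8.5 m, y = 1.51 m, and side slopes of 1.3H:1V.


For a trapezoidal section with side slope z:
A = (b + z*y)*y = (8.5 + 1.3*1.51)*1.51 = 15.799 m^2.
P = b + 2*y*sqrt(1 + z^2) = 8.5 + 2*1.51*sqrt(1 + 1.3^2) = 13.453 m.
R = A/P = 15.799 / 13.453 = 1.1744 m.

1.1744


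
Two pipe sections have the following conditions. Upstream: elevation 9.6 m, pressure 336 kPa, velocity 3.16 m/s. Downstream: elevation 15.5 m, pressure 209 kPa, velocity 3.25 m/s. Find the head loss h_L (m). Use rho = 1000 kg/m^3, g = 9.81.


Total head at each section: H = z + p/(rho*g) + V^2/(2g).
H1 = 9.6 + 336*1000/(1000*9.81) + 3.16^2/(2*9.81)
   = 9.6 + 34.251 + 0.509
   = 44.36 m.
H2 = 15.5 + 209*1000/(1000*9.81) + 3.25^2/(2*9.81)
   = 15.5 + 21.305 + 0.5384
   = 37.343 m.
h_L = H1 - H2 = 44.36 - 37.343 = 7.017 m.

7.017


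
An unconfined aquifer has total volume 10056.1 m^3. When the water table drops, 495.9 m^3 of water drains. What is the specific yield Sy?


Specific yield Sy = Volume drained / Total volume.
Sy = 495.9 / 10056.1
   = 0.0493.

0.0493


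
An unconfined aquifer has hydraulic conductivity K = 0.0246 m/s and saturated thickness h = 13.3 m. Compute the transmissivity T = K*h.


Transmissivity is defined as T = K * h.
T = 0.0246 * 13.3
  = 0.3272 m^2/s.

0.3272


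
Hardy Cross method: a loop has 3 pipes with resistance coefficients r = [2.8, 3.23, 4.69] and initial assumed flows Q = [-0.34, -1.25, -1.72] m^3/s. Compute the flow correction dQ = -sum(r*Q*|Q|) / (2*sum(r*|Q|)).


Numerator terms (r*Q*|Q|): 2.8*-0.34*|-0.34| = -0.3237; 3.23*-1.25*|-1.25| = -5.0469; 4.69*-1.72*|-1.72| = -13.8749.
Sum of numerator = -19.2455.
Denominator terms (r*|Q|): 2.8*|-0.34| = 0.952; 3.23*|-1.25| = 4.0375; 4.69*|-1.72| = 8.0668.
2 * sum of denominator = 2 * 13.0563 = 26.1126.
dQ = --19.2455 / 26.1126 = 0.737 m^3/s.

0.737


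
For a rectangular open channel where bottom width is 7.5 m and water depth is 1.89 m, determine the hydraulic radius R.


For a rectangular section:
Flow area A = b * y = 7.5 * 1.89 = 14.17 m^2.
Wetted perimeter P = b + 2y = 7.5 + 2*1.89 = 11.28 m.
Hydraulic radius R = A/P = 14.17 / 11.28 = 1.2566 m.

1.2566


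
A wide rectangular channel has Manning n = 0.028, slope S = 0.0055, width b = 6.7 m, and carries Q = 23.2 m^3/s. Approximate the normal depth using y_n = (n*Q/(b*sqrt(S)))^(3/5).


We use the wide-channel approximation y_n = (n*Q/(b*sqrt(S)))^(3/5).
sqrt(S) = sqrt(0.0055) = 0.074162.
Numerator: n*Q = 0.028 * 23.2 = 0.6496.
Denominator: b*sqrt(S) = 6.7 * 0.074162 = 0.496885.
arg = 1.3073.
y_n = 1.3073^(3/5) = 1.1744 m.

1.1744


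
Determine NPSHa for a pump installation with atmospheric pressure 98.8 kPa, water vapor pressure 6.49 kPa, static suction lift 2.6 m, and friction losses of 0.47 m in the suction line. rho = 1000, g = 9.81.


NPSHa = p_atm/(rho*g) - z_s - hf_s - p_vap/(rho*g).
p_atm/(rho*g) = 98.8*1000 / (1000*9.81) = 10.071 m.
p_vap/(rho*g) = 6.49*1000 / (1000*9.81) = 0.662 m.
NPSHa = 10.071 - 2.6 - 0.47 - 0.662
      = 6.34 m.

6.34


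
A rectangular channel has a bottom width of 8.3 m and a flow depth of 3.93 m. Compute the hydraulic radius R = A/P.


For a rectangular section:
Flow area A = b * y = 8.3 * 3.93 = 32.62 m^2.
Wetted perimeter P = b + 2y = 8.3 + 2*3.93 = 16.16 m.
Hydraulic radius R = A/P = 32.62 / 16.16 = 2.0185 m.

2.0185


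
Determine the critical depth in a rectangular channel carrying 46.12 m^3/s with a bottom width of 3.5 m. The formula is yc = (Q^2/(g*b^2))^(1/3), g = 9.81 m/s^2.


Using yc = (Q^2 / (g * b^2))^(1/3):
Q^2 = 46.12^2 = 2127.05.
g * b^2 = 9.81 * 3.5^2 = 9.81 * 12.25 = 120.17.
Q^2 / (g*b^2) = 2127.05 / 120.17 = 17.7003.
yc = 17.7003^(1/3) = 2.6061 m.

2.6061


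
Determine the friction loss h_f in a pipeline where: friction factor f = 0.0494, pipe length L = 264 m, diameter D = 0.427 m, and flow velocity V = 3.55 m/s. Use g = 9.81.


Darcy-Weisbach equation: h_f = f * (L/D) * V^2/(2g).
f * L/D = 0.0494 * 264/0.427 = 30.5424.
V^2/(2g) = 3.55^2 / (2*9.81) = 12.6025 / 19.62 = 0.6423 m.
h_f = 30.5424 * 0.6423 = 19.618 m.

19.618


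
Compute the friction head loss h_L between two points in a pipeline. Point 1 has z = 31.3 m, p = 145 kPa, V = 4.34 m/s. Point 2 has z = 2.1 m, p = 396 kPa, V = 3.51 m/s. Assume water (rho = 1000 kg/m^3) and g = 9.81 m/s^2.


Total head at each section: H = z + p/(rho*g) + V^2/(2g).
H1 = 31.3 + 145*1000/(1000*9.81) + 4.34^2/(2*9.81)
   = 31.3 + 14.781 + 0.96
   = 47.041 m.
H2 = 2.1 + 396*1000/(1000*9.81) + 3.51^2/(2*9.81)
   = 2.1 + 40.367 + 0.6279
   = 43.095 m.
h_L = H1 - H2 = 47.041 - 43.095 = 3.946 m.

3.946


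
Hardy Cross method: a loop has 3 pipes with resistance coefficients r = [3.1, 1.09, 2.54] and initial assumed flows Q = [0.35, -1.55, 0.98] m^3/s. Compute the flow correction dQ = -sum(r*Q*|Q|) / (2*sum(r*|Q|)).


Numerator terms (r*Q*|Q|): 3.1*0.35*|0.35| = 0.3797; 1.09*-1.55*|-1.55| = -2.6187; 2.54*0.98*|0.98| = 2.4394.
Sum of numerator = 0.2004.
Denominator terms (r*|Q|): 3.1*|0.35| = 1.085; 1.09*|-1.55| = 1.6895; 2.54*|0.98| = 2.4892.
2 * sum of denominator = 2 * 5.2637 = 10.5274.
dQ = -0.2004 / 10.5274 = -0.019 m^3/s.

-0.019


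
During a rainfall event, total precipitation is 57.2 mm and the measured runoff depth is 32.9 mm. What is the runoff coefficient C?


The runoff coefficient C = runoff depth / rainfall depth.
C = 32.9 / 57.2
  = 0.5752.

0.5752


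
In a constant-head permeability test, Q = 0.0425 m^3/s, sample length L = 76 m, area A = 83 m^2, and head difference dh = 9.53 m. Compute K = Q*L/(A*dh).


From K = Q*L / (A*dh):
Numerator: Q*L = 0.0425 * 76 = 3.23.
Denominator: A*dh = 83 * 9.53 = 790.99.
K = 3.23 / 790.99 = 0.004083 m/s.

0.004083


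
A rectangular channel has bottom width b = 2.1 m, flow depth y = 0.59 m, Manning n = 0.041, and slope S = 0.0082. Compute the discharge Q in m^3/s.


For a rectangular channel, the cross-sectional area A = b * y = 2.1 * 0.59 = 1.24 m^2.
The wetted perimeter P = b + 2y = 2.1 + 2*0.59 = 3.28 m.
Hydraulic radius R = A/P = 1.24/3.28 = 0.3777 m.
Velocity V = (1/n)*R^(2/3)*S^(1/2) = (1/0.041)*0.3777^(2/3)*0.0082^(1/2) = 1.1541 m/s.
Discharge Q = A * V = 1.24 * 1.1541 = 1.43 m^3/s.

1.43


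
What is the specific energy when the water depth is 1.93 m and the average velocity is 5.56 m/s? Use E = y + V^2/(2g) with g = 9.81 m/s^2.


Specific energy E = y + V^2/(2g).
Velocity head = V^2/(2g) = 5.56^2 / (2*9.81) = 30.9136 / 19.62 = 1.5756 m.
E = 1.93 + 1.5756 = 3.5056 m.

3.5056


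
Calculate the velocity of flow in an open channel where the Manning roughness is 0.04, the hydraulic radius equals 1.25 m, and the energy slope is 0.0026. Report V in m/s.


Manning's equation gives V = (1/n) * R^(2/3) * S^(1/2).
First, compute R^(2/3) = 1.25^(2/3) = 1.1604.
Next, S^(1/2) = 0.0026^(1/2) = 0.05099.
Then 1/n = 1/0.04 = 25.0.
V = 25.0 * 1.1604 * 0.05099 = 1.4792 m/s.

1.4792


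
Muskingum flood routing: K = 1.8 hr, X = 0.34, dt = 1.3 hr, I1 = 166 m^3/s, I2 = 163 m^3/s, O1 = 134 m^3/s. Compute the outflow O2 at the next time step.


Muskingum coefficients:
denom = 2*K*(1-X) + dt = 2*1.8*(1-0.34) + 1.3 = 3.676.
C0 = (dt - 2*K*X)/denom = (1.3 - 2*1.8*0.34)/3.676 = 0.0207.
C1 = (dt + 2*K*X)/denom = (1.3 + 2*1.8*0.34)/3.676 = 0.6866.
C2 = (2*K*(1-X) - dt)/denom = 0.2927.
O2 = C0*I2 + C1*I1 + C2*O1
   = 0.0207*163 + 0.6866*166 + 0.2927*134
   = 156.57 m^3/s.

156.57


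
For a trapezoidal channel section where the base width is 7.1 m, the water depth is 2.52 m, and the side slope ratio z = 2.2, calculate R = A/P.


For a trapezoidal section with side slope z:
A = (b + z*y)*y = (7.1 + 2.2*2.52)*2.52 = 31.863 m^2.
P = b + 2*y*sqrt(1 + z^2) = 7.1 + 2*2.52*sqrt(1 + 2.2^2) = 19.28 m.
R = A/P = 31.863 / 19.28 = 1.6527 m.

1.6527


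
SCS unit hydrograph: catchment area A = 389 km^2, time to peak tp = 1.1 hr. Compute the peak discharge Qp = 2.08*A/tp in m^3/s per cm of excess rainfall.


SCS formula: Qp = 2.08 * A / tp.
Qp = 2.08 * 389 / 1.1
   = 809.12 / 1.1
   = 735.56 m^3/s per cm.

735.56


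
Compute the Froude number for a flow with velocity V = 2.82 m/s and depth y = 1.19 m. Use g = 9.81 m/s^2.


The Froude number is defined as Fr = V / sqrt(g*y).
g*y = 9.81 * 1.19 = 11.6739.
sqrt(g*y) = sqrt(11.6739) = 3.4167.
Fr = 2.82 / 3.4167 = 0.8254.

0.8254


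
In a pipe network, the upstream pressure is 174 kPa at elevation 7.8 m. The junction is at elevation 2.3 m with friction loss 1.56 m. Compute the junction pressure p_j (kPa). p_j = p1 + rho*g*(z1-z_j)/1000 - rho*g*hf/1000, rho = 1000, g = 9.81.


Junction pressure: p_j = p1 + rho*g*(z1 - z_j)/1000 - rho*g*hf/1000.
Elevation term = 1000*9.81*(7.8 - 2.3)/1000 = 53.955 kPa.
Friction term = 1000*9.81*1.56/1000 = 15.304 kPa.
p_j = 174 + 53.955 - 15.304 = 212.65 kPa.

212.65


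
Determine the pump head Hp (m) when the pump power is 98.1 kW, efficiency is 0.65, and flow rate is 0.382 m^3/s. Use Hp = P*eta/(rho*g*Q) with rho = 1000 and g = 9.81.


Pump head formula: Hp = P * eta / (rho * g * Q).
Numerator: P * eta = 98.1 * 1000 * 0.65 = 63765.0 W.
Denominator: rho * g * Q = 1000 * 9.81 * 0.382 = 3747.42.
Hp = 63765.0 / 3747.42 = 17.02 m.

17.02


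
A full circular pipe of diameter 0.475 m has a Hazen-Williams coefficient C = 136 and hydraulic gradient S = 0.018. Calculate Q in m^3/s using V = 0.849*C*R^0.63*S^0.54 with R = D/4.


For a full circular pipe, R = D/4 = 0.475/4 = 0.1187 m.
V = 0.849 * 136 * 0.1187^0.63 * 0.018^0.54
  = 0.849 * 136 * 0.261228 * 0.114248
  = 3.446 m/s.
Pipe area A = pi*D^2/4 = pi*0.475^2/4 = 0.1772 m^2.
Q = A * V = 0.1772 * 3.446 = 0.6106 m^3/s.

0.6106


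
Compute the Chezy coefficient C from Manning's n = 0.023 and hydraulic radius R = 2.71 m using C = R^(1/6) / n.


The Chezy coefficient relates to Manning's n through C = R^(1/6) / n.
R^(1/6) = 2.71^(1/6) = 1.18076.
C = 1.18076 / 0.023 = 51.34 m^(1/2)/s.

51.34


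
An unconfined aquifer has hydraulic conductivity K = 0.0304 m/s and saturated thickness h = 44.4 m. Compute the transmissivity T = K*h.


Transmissivity is defined as T = K * h.
T = 0.0304 * 44.4
  = 1.3498 m^2/s.

1.3498


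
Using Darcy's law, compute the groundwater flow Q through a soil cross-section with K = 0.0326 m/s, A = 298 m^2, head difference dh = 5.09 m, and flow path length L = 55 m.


Darcy's law: Q = K * A * i, where i = dh/L.
Hydraulic gradient i = 5.09 / 55 = 0.092545.
Q = 0.0326 * 298 * 0.092545
  = 0.8991 m^3/s.

0.8991


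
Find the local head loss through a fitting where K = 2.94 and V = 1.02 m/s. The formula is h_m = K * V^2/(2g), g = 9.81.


Minor loss formula: h_m = K * V^2/(2g).
V^2 = 1.02^2 = 1.0404.
V^2/(2g) = 1.0404 / 19.62 = 0.053 m.
h_m = 2.94 * 0.053 = 0.1559 m.

0.1559


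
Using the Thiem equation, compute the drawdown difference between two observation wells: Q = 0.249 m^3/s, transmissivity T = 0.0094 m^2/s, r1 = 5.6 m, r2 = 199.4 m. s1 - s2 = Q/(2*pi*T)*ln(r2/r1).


Thiem equation: s1 - s2 = Q/(2*pi*T) * ln(r2/r1).
ln(r2/r1) = ln(199.4/5.6) = 3.5725.
Q/(2*pi*T) = 0.249 / (2*pi*0.0094) = 0.249 / 0.0591 = 4.2159.
s1 - s2 = 4.2159 * 3.5725 = 15.0615 m.

15.0615


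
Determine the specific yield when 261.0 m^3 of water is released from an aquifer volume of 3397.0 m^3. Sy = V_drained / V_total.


Specific yield Sy = Volume drained / Total volume.
Sy = 261.0 / 3397.0
   = 0.0768.

0.0768


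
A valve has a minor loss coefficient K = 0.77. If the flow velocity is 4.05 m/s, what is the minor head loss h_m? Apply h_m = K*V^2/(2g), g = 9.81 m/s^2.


Minor loss formula: h_m = K * V^2/(2g).
V^2 = 4.05^2 = 16.4025.
V^2/(2g) = 16.4025 / 19.62 = 0.836 m.
h_m = 0.77 * 0.836 = 0.6437 m.

0.6437


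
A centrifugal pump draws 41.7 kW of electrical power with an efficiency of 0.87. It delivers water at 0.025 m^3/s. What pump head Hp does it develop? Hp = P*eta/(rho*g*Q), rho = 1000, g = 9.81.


Pump head formula: Hp = P * eta / (rho * g * Q).
Numerator: P * eta = 41.7 * 1000 * 0.87 = 36279.0 W.
Denominator: rho * g * Q = 1000 * 9.81 * 0.025 = 245.25.
Hp = 36279.0 / 245.25 = 147.93 m.

147.93


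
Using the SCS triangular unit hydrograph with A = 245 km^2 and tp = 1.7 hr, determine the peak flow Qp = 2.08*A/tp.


SCS formula: Qp = 2.08 * A / tp.
Qp = 2.08 * 245 / 1.7
   = 509.6 / 1.7
   = 299.76 m^3/s per cm.

299.76


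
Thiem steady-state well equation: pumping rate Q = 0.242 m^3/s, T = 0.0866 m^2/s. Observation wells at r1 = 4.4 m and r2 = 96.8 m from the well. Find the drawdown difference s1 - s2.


Thiem equation: s1 - s2 = Q/(2*pi*T) * ln(r2/r1).
ln(r2/r1) = ln(96.8/4.4) = 3.091.
Q/(2*pi*T) = 0.242 / (2*pi*0.0866) = 0.242 / 0.5441 = 0.4448.
s1 - s2 = 0.4448 * 3.091 = 1.3747 m.

1.3747


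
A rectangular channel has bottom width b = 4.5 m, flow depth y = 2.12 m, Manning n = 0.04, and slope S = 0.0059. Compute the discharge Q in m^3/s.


For a rectangular channel, the cross-sectional area A = b * y = 4.5 * 2.12 = 9.54 m^2.
The wetted perimeter P = b + 2y = 4.5 + 2*2.12 = 8.74 m.
Hydraulic radius R = A/P = 9.54/8.74 = 1.0915 m.
Velocity V = (1/n)*R^(2/3)*S^(1/2) = (1/0.04)*1.0915^(2/3)*0.0059^(1/2) = 2.0357 m/s.
Discharge Q = A * V = 9.54 * 2.0357 = 19.421 m^3/s.

19.421


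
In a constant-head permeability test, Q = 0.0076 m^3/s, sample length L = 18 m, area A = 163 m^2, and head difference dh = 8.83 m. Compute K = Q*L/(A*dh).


From K = Q*L / (A*dh):
Numerator: Q*L = 0.0076 * 18 = 0.1368.
Denominator: A*dh = 163 * 8.83 = 1439.29.
K = 0.1368 / 1439.29 = 9.5e-05 m/s.

9.5e-05


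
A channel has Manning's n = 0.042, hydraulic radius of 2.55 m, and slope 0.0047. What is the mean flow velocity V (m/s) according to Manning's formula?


Manning's equation gives V = (1/n) * R^(2/3) * S^(1/2).
First, compute R^(2/3) = 2.55^(2/3) = 1.8665.
Next, S^(1/2) = 0.0047^(1/2) = 0.068557.
Then 1/n = 1/0.042 = 23.81.
V = 23.81 * 1.8665 * 0.068557 = 3.0467 m/s.

3.0467


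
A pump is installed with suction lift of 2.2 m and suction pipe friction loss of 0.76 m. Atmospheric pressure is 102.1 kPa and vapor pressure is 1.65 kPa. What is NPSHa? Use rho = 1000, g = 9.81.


NPSHa = p_atm/(rho*g) - z_s - hf_s - p_vap/(rho*g).
p_atm/(rho*g) = 102.1*1000 / (1000*9.81) = 10.408 m.
p_vap/(rho*g) = 1.65*1000 / (1000*9.81) = 0.168 m.
NPSHa = 10.408 - 2.2 - 0.76 - 0.168
      = 7.28 m.

7.28


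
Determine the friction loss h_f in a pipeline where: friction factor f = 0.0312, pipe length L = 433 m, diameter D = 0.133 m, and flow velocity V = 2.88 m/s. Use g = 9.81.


Darcy-Weisbach equation: h_f = f * (L/D) * V^2/(2g).
f * L/D = 0.0312 * 433/0.133 = 101.5759.
V^2/(2g) = 2.88^2 / (2*9.81) = 8.2944 / 19.62 = 0.4228 m.
h_f = 101.5759 * 0.4228 = 42.941 m.

42.941


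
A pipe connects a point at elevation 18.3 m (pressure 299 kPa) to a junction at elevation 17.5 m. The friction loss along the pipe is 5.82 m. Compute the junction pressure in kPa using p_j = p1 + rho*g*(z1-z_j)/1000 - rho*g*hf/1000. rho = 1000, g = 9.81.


Junction pressure: p_j = p1 + rho*g*(z1 - z_j)/1000 - rho*g*hf/1000.
Elevation term = 1000*9.81*(18.3 - 17.5)/1000 = 7.848 kPa.
Friction term = 1000*9.81*5.82/1000 = 57.094 kPa.
p_j = 299 + 7.848 - 57.094 = 249.75 kPa.

249.75


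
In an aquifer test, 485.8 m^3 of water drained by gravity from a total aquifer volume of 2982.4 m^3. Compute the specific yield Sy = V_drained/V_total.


Specific yield Sy = Volume drained / Total volume.
Sy = 485.8 / 2982.4
   = 0.1629.

0.1629


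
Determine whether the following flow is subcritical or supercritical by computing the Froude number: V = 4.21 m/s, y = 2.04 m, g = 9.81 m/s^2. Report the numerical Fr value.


The Froude number is defined as Fr = V / sqrt(g*y).
g*y = 9.81 * 2.04 = 20.0124.
sqrt(g*y) = sqrt(20.0124) = 4.4735.
Fr = 4.21 / 4.4735 = 0.9411.
Since Fr < 1, the flow is subcritical.

0.9411


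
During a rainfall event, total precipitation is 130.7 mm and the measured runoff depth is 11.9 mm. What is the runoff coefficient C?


The runoff coefficient C = runoff depth / rainfall depth.
C = 11.9 / 130.7
  = 0.091.

0.091


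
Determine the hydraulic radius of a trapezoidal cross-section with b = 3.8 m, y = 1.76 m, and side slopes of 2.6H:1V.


For a trapezoidal section with side slope z:
A = (b + z*y)*y = (3.8 + 2.6*1.76)*1.76 = 14.742 m^2.
P = b + 2*y*sqrt(1 + z^2) = 3.8 + 2*1.76*sqrt(1 + 2.6^2) = 13.606 m.
R = A/P = 14.742 / 13.606 = 1.0835 m.

1.0835


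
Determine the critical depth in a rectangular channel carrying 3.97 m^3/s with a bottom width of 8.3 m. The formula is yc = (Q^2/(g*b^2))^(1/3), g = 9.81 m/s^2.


Using yc = (Q^2 / (g * b^2))^(1/3):
Q^2 = 3.97^2 = 15.76.
g * b^2 = 9.81 * 8.3^2 = 9.81 * 68.89 = 675.81.
Q^2 / (g*b^2) = 15.76 / 675.81 = 0.0233.
yc = 0.0233^(1/3) = 0.2857 m.

0.2857


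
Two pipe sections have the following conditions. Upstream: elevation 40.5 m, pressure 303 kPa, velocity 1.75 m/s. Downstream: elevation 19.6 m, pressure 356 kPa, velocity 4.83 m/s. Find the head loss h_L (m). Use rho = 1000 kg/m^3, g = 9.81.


Total head at each section: H = z + p/(rho*g) + V^2/(2g).
H1 = 40.5 + 303*1000/(1000*9.81) + 1.75^2/(2*9.81)
   = 40.5 + 30.887 + 0.1561
   = 71.543 m.
H2 = 19.6 + 356*1000/(1000*9.81) + 4.83^2/(2*9.81)
   = 19.6 + 36.29 + 1.189
   = 57.079 m.
h_L = H1 - H2 = 71.543 - 57.079 = 14.464 m.

14.464


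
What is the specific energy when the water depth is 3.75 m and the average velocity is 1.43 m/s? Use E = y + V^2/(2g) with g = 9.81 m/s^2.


Specific energy E = y + V^2/(2g).
Velocity head = V^2/(2g) = 1.43^2 / (2*9.81) = 2.0449 / 19.62 = 0.1042 m.
E = 3.75 + 0.1042 = 3.8542 m.

3.8542


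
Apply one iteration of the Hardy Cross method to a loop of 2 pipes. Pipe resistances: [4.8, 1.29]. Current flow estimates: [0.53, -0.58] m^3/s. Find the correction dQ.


Numerator terms (r*Q*|Q|): 4.8*0.53*|0.53| = 1.3483; 1.29*-0.58*|-0.58| = -0.434.
Sum of numerator = 0.9144.
Denominator terms (r*|Q|): 4.8*|0.53| = 2.544; 1.29*|-0.58| = 0.7482.
2 * sum of denominator = 2 * 3.2922 = 6.5844.
dQ = -0.9144 / 6.5844 = -0.1389 m^3/s.

-0.1389


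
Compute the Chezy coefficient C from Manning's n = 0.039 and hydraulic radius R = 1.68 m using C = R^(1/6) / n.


The Chezy coefficient relates to Manning's n through C = R^(1/6) / n.
R^(1/6) = 1.68^(1/6) = 1.090314.
C = 1.090314 / 0.039 = 27.96 m^(1/2)/s.

27.96


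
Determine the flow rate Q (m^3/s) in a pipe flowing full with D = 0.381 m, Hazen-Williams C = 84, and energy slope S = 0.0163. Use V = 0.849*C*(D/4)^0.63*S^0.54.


For a full circular pipe, R = D/4 = 0.381/4 = 0.0953 m.
V = 0.849 * 84 * 0.0953^0.63 * 0.0163^0.54
  = 0.849 * 84 * 0.227345 * 0.108288
  = 1.7557 m/s.
Pipe area A = pi*D^2/4 = pi*0.381^2/4 = 0.114 m^2.
Q = A * V = 0.114 * 1.7557 = 0.2002 m^3/s.

0.2002


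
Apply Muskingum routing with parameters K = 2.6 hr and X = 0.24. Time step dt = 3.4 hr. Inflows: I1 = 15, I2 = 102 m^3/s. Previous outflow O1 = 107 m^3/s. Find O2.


Muskingum coefficients:
denom = 2*K*(1-X) + dt = 2*2.6*(1-0.24) + 3.4 = 7.352.
C0 = (dt - 2*K*X)/denom = (3.4 - 2*2.6*0.24)/7.352 = 0.2927.
C1 = (dt + 2*K*X)/denom = (3.4 + 2*2.6*0.24)/7.352 = 0.6322.
C2 = (2*K*(1-X) - dt)/denom = 0.0751.
O2 = C0*I2 + C1*I1 + C2*O1
   = 0.2927*102 + 0.6322*15 + 0.0751*107
   = 47.37 m^3/s.

47.37


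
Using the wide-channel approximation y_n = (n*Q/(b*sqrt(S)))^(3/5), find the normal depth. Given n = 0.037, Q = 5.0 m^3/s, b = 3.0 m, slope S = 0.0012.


We use the wide-channel approximation y_n = (n*Q/(b*sqrt(S)))^(3/5).
sqrt(S) = sqrt(0.0012) = 0.034641.
Numerator: n*Q = 0.037 * 5.0 = 0.185.
Denominator: b*sqrt(S) = 3.0 * 0.034641 = 0.103923.
arg = 1.7802.
y_n = 1.7802^(3/5) = 1.4134 m.

1.4134


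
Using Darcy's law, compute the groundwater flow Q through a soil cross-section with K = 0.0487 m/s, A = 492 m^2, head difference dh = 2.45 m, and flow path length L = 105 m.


Darcy's law: Q = K * A * i, where i = dh/L.
Hydraulic gradient i = 2.45 / 105 = 0.023333.
Q = 0.0487 * 492 * 0.023333
  = 0.5591 m^3/s.

0.5591


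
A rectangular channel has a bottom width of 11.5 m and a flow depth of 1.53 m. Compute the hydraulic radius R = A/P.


For a rectangular section:
Flow area A = b * y = 11.5 * 1.53 = 17.59 m^2.
Wetted perimeter P = b + 2y = 11.5 + 2*1.53 = 14.56 m.
Hydraulic radius R = A/P = 17.59 / 14.56 = 1.2084 m.

1.2084


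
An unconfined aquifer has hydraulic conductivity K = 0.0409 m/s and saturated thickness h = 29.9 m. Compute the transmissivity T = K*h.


Transmissivity is defined as T = K * h.
T = 0.0409 * 29.9
  = 1.2229 m^2/s.

1.2229


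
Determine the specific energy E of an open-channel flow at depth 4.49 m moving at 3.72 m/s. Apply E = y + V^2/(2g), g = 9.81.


Specific energy E = y + V^2/(2g).
Velocity head = V^2/(2g) = 3.72^2 / (2*9.81) = 13.8384 / 19.62 = 0.7053 m.
E = 4.49 + 0.7053 = 5.1953 m.

5.1953


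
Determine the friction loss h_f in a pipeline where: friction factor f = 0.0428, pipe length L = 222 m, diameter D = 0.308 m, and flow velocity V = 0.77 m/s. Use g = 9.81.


Darcy-Weisbach equation: h_f = f * (L/D) * V^2/(2g).
f * L/D = 0.0428 * 222/0.308 = 30.8494.
V^2/(2g) = 0.77^2 / (2*9.81) = 0.5929 / 19.62 = 0.0302 m.
h_f = 30.8494 * 0.0302 = 0.932 m.

0.932


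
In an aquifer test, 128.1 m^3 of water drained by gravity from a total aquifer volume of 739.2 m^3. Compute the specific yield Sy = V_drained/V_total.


Specific yield Sy = Volume drained / Total volume.
Sy = 128.1 / 739.2
   = 0.1733.

0.1733


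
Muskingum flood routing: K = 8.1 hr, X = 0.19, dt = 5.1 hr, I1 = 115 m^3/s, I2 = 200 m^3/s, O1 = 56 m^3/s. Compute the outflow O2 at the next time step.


Muskingum coefficients:
denom = 2*K*(1-X) + dt = 2*8.1*(1-0.19) + 5.1 = 18.222.
C0 = (dt - 2*K*X)/denom = (5.1 - 2*8.1*0.19)/18.222 = 0.111.
C1 = (dt + 2*K*X)/denom = (5.1 + 2*8.1*0.19)/18.222 = 0.4488.
C2 = (2*K*(1-X) - dt)/denom = 0.4402.
O2 = C0*I2 + C1*I1 + C2*O1
   = 0.111*200 + 0.4488*115 + 0.4402*56
   = 98.46 m^3/s.

98.46


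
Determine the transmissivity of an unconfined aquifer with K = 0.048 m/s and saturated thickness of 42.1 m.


Transmissivity is defined as T = K * h.
T = 0.048 * 42.1
  = 2.0208 m^2/s.

2.0208


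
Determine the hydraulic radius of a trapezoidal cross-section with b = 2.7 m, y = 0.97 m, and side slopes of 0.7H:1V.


For a trapezoidal section with side slope z:
A = (b + z*y)*y = (2.7 + 0.7*0.97)*0.97 = 3.278 m^2.
P = b + 2*y*sqrt(1 + z^2) = 2.7 + 2*0.97*sqrt(1 + 0.7^2) = 5.068 m.
R = A/P = 3.278 / 5.068 = 0.6467 m.

0.6467


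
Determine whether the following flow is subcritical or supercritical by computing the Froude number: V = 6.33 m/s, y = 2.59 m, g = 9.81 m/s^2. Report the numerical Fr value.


The Froude number is defined as Fr = V / sqrt(g*y).
g*y = 9.81 * 2.59 = 25.4079.
sqrt(g*y) = sqrt(25.4079) = 5.0406.
Fr = 6.33 / 5.0406 = 1.2558.
Since Fr > 1, the flow is supercritical.

1.2558


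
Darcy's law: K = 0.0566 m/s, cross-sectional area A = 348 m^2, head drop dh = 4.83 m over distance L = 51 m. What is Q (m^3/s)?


Darcy's law: Q = K * A * i, where i = dh/L.
Hydraulic gradient i = 4.83 / 51 = 0.094706.
Q = 0.0566 * 348 * 0.094706
  = 1.8654 m^3/s.

1.8654


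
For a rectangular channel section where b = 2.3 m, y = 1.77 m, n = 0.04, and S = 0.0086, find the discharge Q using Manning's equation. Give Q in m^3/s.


For a rectangular channel, the cross-sectional area A = b * y = 2.3 * 1.77 = 4.07 m^2.
The wetted perimeter P = b + 2y = 2.3 + 2*1.77 = 5.84 m.
Hydraulic radius R = A/P = 4.07/5.84 = 0.6971 m.
Velocity V = (1/n)*R^(2/3)*S^(1/2) = (1/0.04)*0.6971^(2/3)*0.0086^(1/2) = 1.8227 m/s.
Discharge Q = A * V = 4.07 * 1.8227 = 7.42 m^3/s.

7.42


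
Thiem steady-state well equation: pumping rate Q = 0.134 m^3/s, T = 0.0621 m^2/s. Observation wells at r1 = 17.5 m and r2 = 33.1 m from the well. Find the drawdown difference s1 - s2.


Thiem equation: s1 - s2 = Q/(2*pi*T) * ln(r2/r1).
ln(r2/r1) = ln(33.1/17.5) = 0.6373.
Q/(2*pi*T) = 0.134 / (2*pi*0.0621) = 0.134 / 0.3902 = 0.3434.
s1 - s2 = 0.3434 * 0.6373 = 0.2189 m.

0.2189
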